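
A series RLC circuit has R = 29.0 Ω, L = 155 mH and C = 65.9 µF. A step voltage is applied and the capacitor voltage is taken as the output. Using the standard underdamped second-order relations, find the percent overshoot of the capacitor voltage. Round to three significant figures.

For a series RLC circuit (capacitor voltage as output), ω_n = 1/√(LC) = 1/√(155 mH · 65.9 µF) = 313 rad/s.
ζ = (R/2)·√(C/L) = (29.0/2)·√(65.9 µF/155 mH) = 0.299.
%OS = 100 e^{−πζ/√(1−ζ²)} with ζ = 0.299 gives 37.4%.

%OS ≈ 37.4%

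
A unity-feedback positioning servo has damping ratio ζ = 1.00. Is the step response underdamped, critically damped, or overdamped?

Since ζ = 1, the system is critically damped.

critically damped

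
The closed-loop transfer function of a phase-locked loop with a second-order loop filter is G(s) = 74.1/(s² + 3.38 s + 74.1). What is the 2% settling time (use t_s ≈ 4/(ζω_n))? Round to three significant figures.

t_s ≈ 2.37 s

Comparing the denominator to s² + 2ζω_n s + ω_n²: ω_n = √74.1 = 8.61 rad/s, and 2ζω_n = 3.38 so ζ = 3.38/(2·8.61) = 0.196.
t_s ≈ 4/(ζω_n) = 4/(0.196·8.61) = 2.37 s.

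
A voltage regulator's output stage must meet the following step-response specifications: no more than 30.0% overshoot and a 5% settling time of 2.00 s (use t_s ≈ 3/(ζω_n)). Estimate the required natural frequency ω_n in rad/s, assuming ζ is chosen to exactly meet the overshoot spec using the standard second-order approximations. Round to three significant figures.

ω_n ≈ 4.19 rad/s

Inverting the overshoot relation: ζ = |ln 0.300|/√(π² + ln²0.300) = 0.358.
Then ω_n = 3/(ζ t_s) = 3/(0.358 × 2.00) = 4.19 rad/s.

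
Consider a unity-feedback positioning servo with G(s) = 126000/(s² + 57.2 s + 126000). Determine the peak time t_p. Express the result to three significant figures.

Matching coefficients with s² + 2ζω_n s + ω_n² gives ω_n² = 126000 ⇒ ω_n = 355 rad/s, and ζ = 57.2/(2ω_n) = 0.0806.
ω_d = ω_n√(1−ζ²) = 354 rad/s. Then t_p = π/ω_d = 0.00888 s.

t_p ≈ 0.00888 s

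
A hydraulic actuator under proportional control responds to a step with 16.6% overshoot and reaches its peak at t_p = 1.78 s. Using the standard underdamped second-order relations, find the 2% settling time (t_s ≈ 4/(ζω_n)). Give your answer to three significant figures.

t_s ≈ 3.96 s

From the overshoot, ζ = −ln(OS)/√(π²+ln²(OS)) = 0.496.
From t_p = π/ω_d, ω_d = π/1.78 = 1.76 rad/s, so ω_n = ω_d/√(1−ζ²) = 2.03 rad/s.
t_s ≈ 4/(ζω_n) = 4/(0.496·2.03) = 3.96 s.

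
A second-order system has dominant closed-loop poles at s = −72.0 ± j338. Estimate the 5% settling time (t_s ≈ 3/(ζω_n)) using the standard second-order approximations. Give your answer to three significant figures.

For poles at −σ ± jω_d, ζω_n = σ = 72.0, so t_s ≈ 3/σ = 0.0417 s.

t_s ≈ 0.0417 s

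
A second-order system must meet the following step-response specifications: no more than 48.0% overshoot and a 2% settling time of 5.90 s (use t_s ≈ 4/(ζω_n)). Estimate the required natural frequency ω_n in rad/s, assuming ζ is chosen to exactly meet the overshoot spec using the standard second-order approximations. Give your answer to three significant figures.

Inverting the overshoot relation: ζ = |ln 0.480|/√(π² + ln²0.480) = 0.228.
From t_s ≈ 4/(ζω_n): ω_n = 4/(ζ·t_s) = 4/(0.228·5.90) = 2.98 rad/s.

ω_n ≈ 2.98 rad/s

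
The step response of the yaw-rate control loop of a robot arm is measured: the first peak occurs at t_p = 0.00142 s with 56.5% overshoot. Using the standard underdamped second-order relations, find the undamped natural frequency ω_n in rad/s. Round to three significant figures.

The overshoot fixes ζ = −ln(OS)/√(π²+ln²(OS)) = 0.179.
t_p = π/ω_d ⇒ ω_d = 2210 rad/s; then ω_n = ω_d/√(1−ζ²) = 2250 rad/s.

ω_n ≈ 2250 rad/s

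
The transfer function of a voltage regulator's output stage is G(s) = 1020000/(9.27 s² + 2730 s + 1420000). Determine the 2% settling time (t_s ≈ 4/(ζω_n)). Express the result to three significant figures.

t_s ≈ 0.0272 s

Dividing through by 9.27: denominator becomes s² + 294.5 s + 153200.
So ω_n = √153200 = 391 rad/s and ζ = 294.5/(2·391) = 0.376.
t_s ≈ 4/(ζω_n) = 0.0272 s.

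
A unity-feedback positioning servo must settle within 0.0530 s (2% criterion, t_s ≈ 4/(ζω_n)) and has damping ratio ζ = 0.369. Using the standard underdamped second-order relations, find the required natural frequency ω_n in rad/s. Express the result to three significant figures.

Rearranging t_s ≈ 4/(ζω_n) gives ω_n = 4/(ζ·t_s) = 4/(0.369 × 0.0530) = 205 rad/s.

ω_n ≈ 205 rad/s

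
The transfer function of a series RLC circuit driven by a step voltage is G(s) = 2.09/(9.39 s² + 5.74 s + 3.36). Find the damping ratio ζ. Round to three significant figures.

ζ ≈ 0.511

Dividing through by 9.39: denominator becomes s² + 0.6113 s + 0.3578.
So ω_n = √0.3578 = 0.598 rad/s and ζ = 0.6113/(2·0.598) = 0.511.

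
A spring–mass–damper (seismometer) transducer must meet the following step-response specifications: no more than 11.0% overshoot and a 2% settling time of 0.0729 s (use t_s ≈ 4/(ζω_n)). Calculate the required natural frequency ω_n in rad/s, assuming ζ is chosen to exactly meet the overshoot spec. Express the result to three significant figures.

ζ = −ln(OS)/√(π² + (ln OS)²). With OS = 0.110, ln OS = −2.207 and ζ = 2.207/3.839 = 0.575.
Then ω_n = 4/(ζ t_s) = 4/(0.575 × 0.0729) = 95.4 rad/s.

ω_n ≈ 95.4 rad/s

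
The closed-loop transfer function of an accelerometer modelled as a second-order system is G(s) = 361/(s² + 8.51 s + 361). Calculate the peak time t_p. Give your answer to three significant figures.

Comparing the denominator to s² + 2ζω_n s + ω_n²: ω_n = √361 = 19.0 rad/s, and 2ζω_n = 8.51 so ζ = 8.51/(2·19.0) = 0.224.
The damped frequency ω_d = ω_n√(1−ζ²) = 18.5 rad/s. Then t_p = π/ω_d = 0.170 s.

t_p ≈ 0.170 s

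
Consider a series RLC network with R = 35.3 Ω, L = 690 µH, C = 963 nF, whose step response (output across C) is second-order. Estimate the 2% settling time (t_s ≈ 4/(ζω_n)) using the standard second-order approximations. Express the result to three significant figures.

t_s ≈ 0.000156 s

For a series RLC circuit (capacitor voltage as output), ω_n = 1/√(LC) = 1/√(690 µH · 963 nF) = 38800 rad/s.
ζ = (R/2)·√(C/L) = (35.3/2)·√(963 nF/690 µH) = 0.659.
t_s ≈ 4/(ζω_n) = 0.000156 s.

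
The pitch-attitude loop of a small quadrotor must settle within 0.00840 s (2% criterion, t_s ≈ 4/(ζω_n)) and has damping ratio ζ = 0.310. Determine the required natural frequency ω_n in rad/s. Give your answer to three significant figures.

Rearranging t_s ≈ 4/(ζω_n) gives ω_n = 4/(ζ·t_s) = 4/(0.310 × 0.00840) = 1540 rad/s.

ω_n ≈ 1540 rad/s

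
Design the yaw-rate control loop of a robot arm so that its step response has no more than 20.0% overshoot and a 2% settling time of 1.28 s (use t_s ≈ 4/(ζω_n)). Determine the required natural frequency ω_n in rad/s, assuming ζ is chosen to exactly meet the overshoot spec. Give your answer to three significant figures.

ω_n ≈ 6.85 rad/s

Inverting the overshoot relation: ζ = |ln 0.200|/√(π² + ln²0.200) = 0.456.
Then ω_n = 4/(ζ t_s) = 4/(0.456 × 1.28) = 6.85 rad/s.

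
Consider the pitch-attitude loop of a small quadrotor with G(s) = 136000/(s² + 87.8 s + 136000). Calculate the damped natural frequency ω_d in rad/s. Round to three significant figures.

Matching coefficients with s² + 2ζω_n s + ω_n² gives ω_n² = 136000 ⇒ ω_n = 369 rad/s, and ζ = 87.8/(2ω_n) = 0.119.
ω_d = ω_n√(1−ζ²) = 366 rad/s.

ω_d ≈ 366 rad/s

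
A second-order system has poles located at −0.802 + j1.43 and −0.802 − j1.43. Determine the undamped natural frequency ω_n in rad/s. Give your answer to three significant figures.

With σ = 0.802, ω_d = 1.43: ω_n = √(σ²+ω_d²) = 1.64 rad/s, ζ = σ/ω_n = 0.489.

ω_n ≈ 1.64 rad/s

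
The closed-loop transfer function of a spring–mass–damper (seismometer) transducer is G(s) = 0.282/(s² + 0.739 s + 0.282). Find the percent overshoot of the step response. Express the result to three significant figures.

%OS ≈ 4.77%

Matching coefficients with s² + 2ζω_n s + ω_n² gives ω_n² = 0.282 ⇒ ω_n = 0.531 rad/s, and ζ = 0.739/(2ω_n) = 0.696.
Overshoot: exp(−π·0.696/√(1−0.696²)) = 0.0477, i.e. 4.77%.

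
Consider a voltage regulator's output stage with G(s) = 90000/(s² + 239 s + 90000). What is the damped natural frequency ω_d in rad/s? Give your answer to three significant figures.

Matching coefficients with s² + 2ζω_n s + ω_n² gives ω_n² = 90000 ⇒ ω_n = 300 rad/s, and ζ = 239/(2ω_n) = 0.398.
ω_d = 300·√(1 − 0.398²) = 275 rad/s.

ω_d ≈ 275 rad/s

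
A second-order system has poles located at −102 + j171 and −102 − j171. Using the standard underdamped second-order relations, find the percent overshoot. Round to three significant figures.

With σ = 102, ω_d = 171: ω_n = √(σ²+ω_d²) = 199 rad/s, ζ = σ/ω_n = 0.512.
%OS = 100·exp(−πζ/√(1−ζ²)) = 15.4%.

%OS ≈ 15.4%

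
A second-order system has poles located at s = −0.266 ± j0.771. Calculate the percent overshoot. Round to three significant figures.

%OS ≈ 33.8%

The poles are at −σ ± jω_d with σ = 0.266 and ω_d = 0.771, so ω_n = √(σ²+ω_d²) = 0.816 rad/s and ζ = σ/ω_n = 0.326.
%OS = 100 e^{−πζ/√(1−ζ²)} with ζ = 0.326 gives 33.8%.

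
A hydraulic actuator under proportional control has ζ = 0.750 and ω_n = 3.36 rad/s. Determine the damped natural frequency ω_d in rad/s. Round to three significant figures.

ω_d ≈ 2.22 rad/s

ω_d = ω_n√(1−ζ²) = 3.36·√0.438 = 2.22 rad/s.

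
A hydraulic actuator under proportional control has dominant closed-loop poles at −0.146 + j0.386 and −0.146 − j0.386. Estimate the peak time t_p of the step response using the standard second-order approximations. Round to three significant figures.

t_p ≈ 8.14 s

t_p = π/ω_d with ω_d = 0.386 (the imaginary part), so t_p = 8.14 s.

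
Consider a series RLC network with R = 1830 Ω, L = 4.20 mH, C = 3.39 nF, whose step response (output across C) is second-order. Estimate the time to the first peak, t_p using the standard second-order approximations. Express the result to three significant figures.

t_p ≈ 0.0000208 s

For a series RLC circuit (capacitor voltage as output), ω_n = 1/√(LC) = 1/√(4.20 mH · 3.39 nF) = 265000 rad/s.
ζ = (R/2)·√(C/L) = (1830/2)·√(3.39 nF/4.20 mH) = 0.822.
The damped frequency ω_d = ω_n√(1−ζ²) = 151000 rad/s. t_p = π/ω_d = 0.0000208 s.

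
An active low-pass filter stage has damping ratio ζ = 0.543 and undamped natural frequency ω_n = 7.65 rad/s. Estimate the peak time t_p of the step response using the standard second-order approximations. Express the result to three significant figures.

t_p ≈ 0.489 s

The damped frequency is ω_d = ω_n√(1−ζ²) = 7.65·√(1−0.295) = 6.42 rad/s.
Peak time t_p = π/ω_d = π/6.42 = 0.489 s.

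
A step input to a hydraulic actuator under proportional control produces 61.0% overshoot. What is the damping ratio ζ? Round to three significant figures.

ζ ≈ 0.155

Inverting the overshoot relation: ζ = |ln 0.610|/√(π² + ln²0.610) = 0.155.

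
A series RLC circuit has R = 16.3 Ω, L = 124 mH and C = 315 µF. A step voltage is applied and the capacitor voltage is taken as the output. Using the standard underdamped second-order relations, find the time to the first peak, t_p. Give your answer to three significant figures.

t_p ≈ 0.0215 s

For a series RLC circuit (capacitor voltage as output), ω_n = 1/√(LC) = 1/√(124 mH · 315 µF) = 160 rad/s.
ζ = (R/2)·√(C/L) = (16.3/2)·√(315 µF/124 mH) = 0.411.
ω_d = 160·√(1 − 0.411²) = 146 rad/s. t_p = π/ω_d = 0.0215 s.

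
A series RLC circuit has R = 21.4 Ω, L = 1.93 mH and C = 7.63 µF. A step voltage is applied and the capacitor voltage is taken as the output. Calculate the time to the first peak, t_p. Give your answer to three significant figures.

t_p ≈ 0.000515 s

For a series RLC circuit (capacitor voltage as output), ω_n = 1/√(LC) = 1/√(1.93 mH · 7.63 µF) = 8240 rad/s.
ζ = (R/2)·√(C/L) = (21.4/2)·√(7.63 µF/1.93 mH) = 0.673.
ω_d = ω_n√(1−ζ²) = 6100 rad/s. t_p = π/ω_d = 0.000515 s.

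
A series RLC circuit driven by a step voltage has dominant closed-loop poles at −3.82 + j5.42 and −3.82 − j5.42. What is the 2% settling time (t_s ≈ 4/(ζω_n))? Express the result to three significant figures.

t_s ≈ 1.05 s

For poles at −σ ± jω_d, ζω_n = σ = 3.82, so t_s ≈ 4/σ = 1.05 s.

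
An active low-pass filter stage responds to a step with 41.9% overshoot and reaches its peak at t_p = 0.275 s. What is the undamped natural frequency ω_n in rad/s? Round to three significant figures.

ω_n ≈ 11.9 rad/s

From the overshoot, ζ = −ln(OS)/√(π²+ln²(OS)) = 0.267.
From t_p = π/ω_d, ω_d = π/0.275 = 11.4 rad/s, so ω_n = ω_d/√(1−ζ²) = 11.9 rad/s.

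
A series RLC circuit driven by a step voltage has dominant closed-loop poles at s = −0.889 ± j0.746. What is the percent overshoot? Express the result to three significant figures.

%OS ≈ 2.37%

With σ = 0.889, ω_d = 0.746: ω_n = √(σ²+ω_d²) = 1.16 rad/s, ζ = σ/ω_n = 0.766.
%OS = 100·exp(−πζ/√(1−ζ²)) = 2.37%.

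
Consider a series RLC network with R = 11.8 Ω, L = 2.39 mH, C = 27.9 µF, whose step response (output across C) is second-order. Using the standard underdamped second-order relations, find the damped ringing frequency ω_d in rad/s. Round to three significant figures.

For a series RLC circuit (capacitor voltage as output), ω_n = 1/√(LC) = 1/√(2.39 mH · 27.9 µF) = 3870 rad/s.
ζ = (R/2)·√(C/L) = (11.8/2)·√(27.9 µF/2.39 mH) = 0.637.
The damped frequency ω_d = ω_n√(1−ζ²) = 2980 rad/s.

ω_d ≈ 2980 rad/s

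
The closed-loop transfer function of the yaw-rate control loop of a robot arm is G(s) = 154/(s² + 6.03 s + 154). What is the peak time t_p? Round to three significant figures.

t_p ≈ 0.261 s

ω_n = √154 = 12.4 rad/s; ζ = 6.03/(2·12.4) = 0.243.
ω_d = 12.4·√(1 − 0.243²) = 12.0 rad/s. Then t_p = π/ω_d = 0.261 s.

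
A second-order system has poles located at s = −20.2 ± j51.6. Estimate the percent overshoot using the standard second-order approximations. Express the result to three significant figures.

With σ = 20.2, ω_d = 51.6: ω_n = √(σ²+ω_d²) = 55.4 rad/s, ζ = σ/ω_n = 0.365.
Overshoot: exp(−π·0.365/√(1−0.365²)) = 0.292, i.e. 29.2%.

%OS ≈ 29.2%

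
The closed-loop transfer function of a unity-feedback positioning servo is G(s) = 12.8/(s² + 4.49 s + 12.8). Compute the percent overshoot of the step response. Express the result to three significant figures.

%OS ≈ 7.95%

Comparing the denominator to s² + 2ζω_n s + ω_n²: ω_n = √12.8 = 3.58 rad/s, and 2ζω_n = 4.49 so ζ = 4.49/(2·3.58) = 0.627.
Overshoot: exp(−π·0.627/√(1−0.627²)) = 0.0795, i.e. 7.95%.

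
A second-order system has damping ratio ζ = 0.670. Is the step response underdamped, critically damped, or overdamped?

underdamped

Since ζ = 0.670 < 1, the system is underdamped.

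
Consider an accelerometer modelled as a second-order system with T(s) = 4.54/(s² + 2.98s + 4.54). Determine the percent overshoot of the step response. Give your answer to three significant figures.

%OS ≈ 4.63%

Matching coefficients with s² + 2ζω_n s + ω_n² gives ω_n² = 4.54 ⇒ ω_n = 2.13 rad/s, and ζ = 2.98/(2ω_n) = 0.699.
%OS = 100·exp(−πζ/√(1−ζ²)) = 4.63%.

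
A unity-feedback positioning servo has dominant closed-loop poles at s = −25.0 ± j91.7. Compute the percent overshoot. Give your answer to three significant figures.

%OS ≈ 42.5%

|pole| = ω_n = √(25.0² + 91.7²) = 95.0 rad/s; ζ = cos θ = σ/ω_n = 0.263.
Overshoot: exp(−π·0.263/√(1−0.263²)) = 0.425, i.e. 42.5%.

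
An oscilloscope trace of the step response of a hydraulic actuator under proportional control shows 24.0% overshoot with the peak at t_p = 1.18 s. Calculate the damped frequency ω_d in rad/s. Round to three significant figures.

ω_d ≈ 2.66 rad/s

t_p = π/ω_d, so ω_d = π/1.18 = 2.66 rad/s.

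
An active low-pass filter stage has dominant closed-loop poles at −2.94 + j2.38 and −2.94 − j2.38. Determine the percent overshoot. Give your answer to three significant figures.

|pole| = ω_n = √(2.94² + 2.38²) = 3.78 rad/s; ζ = cos θ = σ/ω_n = 0.777.
%OS = 100 e^{−πζ/√(1−ζ²)} with ζ = 0.777 gives 2.06%.

%OS ≈ 2.06%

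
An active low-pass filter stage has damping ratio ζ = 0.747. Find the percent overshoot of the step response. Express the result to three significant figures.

For an underdamped second-order system, %OS = 100·exp(−πζ/√(1−ζ²)).
πζ/√(1−ζ²) = π·0.747/√(1−0.558) = 3.530, so %OS = 100·e^(−3.530) = 2.93%.

%OS ≈ 2.93%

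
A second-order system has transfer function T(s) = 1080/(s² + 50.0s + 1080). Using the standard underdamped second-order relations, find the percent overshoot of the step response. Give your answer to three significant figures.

%OS ≈ 2.52%

ω_n = √1080 = 32.9 rad/s; ζ = 50.0/(2·32.9) = 0.761.
%OS = 100·exp(−πζ/√(1−ζ²)) = 2.52%.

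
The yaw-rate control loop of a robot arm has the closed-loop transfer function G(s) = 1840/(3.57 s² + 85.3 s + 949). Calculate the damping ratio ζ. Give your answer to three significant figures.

Dividing through by 3.57: denominator becomes s² + 23.89 s + 265.8.
So ω_n = √265.8 = 16.3 rad/s and ζ = 23.89/(2·16.3) = 0.733.

ζ ≈ 0.733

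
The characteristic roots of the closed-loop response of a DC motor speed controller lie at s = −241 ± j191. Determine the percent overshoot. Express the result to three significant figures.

%OS ≈ 1.90%

|pole| = ω_n = √(241² + 191²) = 308 rad/s; ζ = cos θ = σ/ω_n = 0.784.
Overshoot: exp(−π·0.784/√(1−0.784²)) = 0.0190, i.e. 1.90%.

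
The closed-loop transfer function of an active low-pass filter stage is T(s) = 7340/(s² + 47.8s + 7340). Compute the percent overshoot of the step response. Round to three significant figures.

Matching coefficients with s² + 2ζω_n s + ω_n² gives ω_n² = 7340 ⇒ ω_n = 85.7 rad/s, and ζ = 47.8/(2ω_n) = 0.279.
Overshoot: exp(−π·0.279/√(1−0.279²)) = 0.401, i.e. 40.1%.

%OS ≈ 40.1%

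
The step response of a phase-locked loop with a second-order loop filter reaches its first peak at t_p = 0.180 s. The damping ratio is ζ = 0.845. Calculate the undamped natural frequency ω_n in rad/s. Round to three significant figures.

Peak time t_p = π/ω_d, so ω_d = π/t_p = π/0.180 = 17.5 rad/s.
ω_n = ω_d/√(1−ζ²) = 17.5/√0.286 = 32.6 rad/s.

ω_n ≈ 32.6 rad/s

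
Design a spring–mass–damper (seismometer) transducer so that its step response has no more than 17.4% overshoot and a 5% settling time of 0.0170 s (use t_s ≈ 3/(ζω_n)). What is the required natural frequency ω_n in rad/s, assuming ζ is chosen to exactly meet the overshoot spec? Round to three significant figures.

ω_n ≈ 363 rad/s

Inverting the overshoot relation: ζ = |ln 0.174|/√(π² + ln²0.174) = 0.486.
Then ω_n = 3/(ζ t_s) = 3/(0.486 × 0.0170) = 363 rad/s.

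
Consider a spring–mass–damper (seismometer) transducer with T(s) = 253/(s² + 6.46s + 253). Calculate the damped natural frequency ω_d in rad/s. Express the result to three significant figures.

ω_d ≈ 15.6 rad/s

Matching coefficients with s² + 2ζω_n s + ω_n² gives ω_n² = 253 ⇒ ω_n = 15.9 rad/s, and ζ = 6.46/(2ω_n) = 0.203.
ω_d = 15.9·√(1 − 0.203²) = 15.6 rad/s.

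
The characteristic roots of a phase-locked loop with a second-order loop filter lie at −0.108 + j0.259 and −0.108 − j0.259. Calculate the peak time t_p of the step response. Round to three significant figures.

t_p = π/ω_d with ω_d = 0.259 (the imaginary part), so t_p = 12.1 s.

t_p ≈ 12.1 s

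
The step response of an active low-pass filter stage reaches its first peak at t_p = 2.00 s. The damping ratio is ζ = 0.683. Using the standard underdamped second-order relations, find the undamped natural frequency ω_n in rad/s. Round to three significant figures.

ω_n ≈ 2.15 rad/s

Peak time t_p = π/ω_d, so ω_d = π/t_p = π/2.00 = 1.57 rad/s.
ω_n = ω_d/√(1−ζ²) = 1.57/√0.534 = 2.15 rad/s.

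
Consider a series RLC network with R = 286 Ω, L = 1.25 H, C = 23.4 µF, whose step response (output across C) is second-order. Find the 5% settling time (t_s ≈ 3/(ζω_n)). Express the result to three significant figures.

t_s ≈ 0.0262 s

For a series RLC circuit (capacitor voltage as output), ω_n = 1/√(LC) = 1/√(1.25 H · 23.4 µF) = 185 rad/s.
ζ = (R/2)·√(C/L) = (286/2)·√(23.4 µF/1.25 H) = 0.619.
t_s ≈ 3/(ζω_n) = 0.0262 s.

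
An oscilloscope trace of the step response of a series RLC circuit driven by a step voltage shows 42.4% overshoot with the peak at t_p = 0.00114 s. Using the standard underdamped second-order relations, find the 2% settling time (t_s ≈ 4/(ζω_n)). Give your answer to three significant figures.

ζ from %OS: ζ = |ln 0.424|/√(π²+ln²0.424) = 0.263.
From t_p = π/ω_d, ω_d = π/0.00114 = 2760 rad/s, so ω_n = ω_d/√(1−ζ²) = 2860 rad/s.
t_s ≈ 4/(ζω_n) = 4/(0.263·2860) = 0.00531 s.

t_s ≈ 0.00531 s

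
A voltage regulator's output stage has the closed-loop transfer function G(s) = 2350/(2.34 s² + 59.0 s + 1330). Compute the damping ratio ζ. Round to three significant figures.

ζ ≈ 0.529

Dividing through by 2.34: denominator becomes s² + 25.21 s + 568.4.
So ω_n = √568.4 = 23.8 rad/s and ζ = 25.21/(2·23.8) = 0.529.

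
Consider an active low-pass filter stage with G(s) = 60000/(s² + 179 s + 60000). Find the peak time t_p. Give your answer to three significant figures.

Matching coefficients with s² + 2ζω_n s + ω_n² gives ω_n² = 60000 ⇒ ω_n = 245 rad/s, and ζ = 179/(2ω_n) = 0.365.
ω_d = ω_n√(1−ζ²) = 228 rad/s. Then t_p = π/ω_d = 0.0138 s.

t_p ≈ 0.0138 s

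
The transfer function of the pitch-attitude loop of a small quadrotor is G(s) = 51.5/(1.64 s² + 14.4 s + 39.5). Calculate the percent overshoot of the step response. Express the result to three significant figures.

%OS ≈ 0.186%

Dividing through by 1.64: denominator becomes s² + 8.780 s + 24.09.
So ω_n = √24.09 = 4.91 rad/s and ζ = 8.780/(2·4.91) = 0.895.
%OS = 100·exp(−πζ/√(1−ζ²)) = 0.186%.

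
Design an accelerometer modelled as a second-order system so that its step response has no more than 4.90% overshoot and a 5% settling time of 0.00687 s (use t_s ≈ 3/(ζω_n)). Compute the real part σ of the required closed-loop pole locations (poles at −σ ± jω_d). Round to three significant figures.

σ ≈ 437

The settling-time spec alone fixes σ = ζω_n = 3/t_s = 3/0.00687 = 437.
(Overshoot then fixes ζ = 0.693 and hence ω_d = σ·√(1−ζ²)/ζ = 455 rad/s.)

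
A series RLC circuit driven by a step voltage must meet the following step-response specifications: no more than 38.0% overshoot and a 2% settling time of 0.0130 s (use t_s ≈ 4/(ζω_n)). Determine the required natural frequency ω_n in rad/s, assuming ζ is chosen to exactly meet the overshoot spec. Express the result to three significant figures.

ω_n ≈ 1050 rad/s

From %OS = 100·exp(−πζ/√(1−ζ²)), invert to get ζ = −ln(OS)/√(π² + ln²(OS)) with OS = 0.380.
−ln 0.380 = 0.9676, so ζ = 0.9676/√(π² + 0.9362) = 0.294.
Then ω_n = 4/(ζ t_s) = 4/(0.294 × 0.0130) = 1050 rad/s.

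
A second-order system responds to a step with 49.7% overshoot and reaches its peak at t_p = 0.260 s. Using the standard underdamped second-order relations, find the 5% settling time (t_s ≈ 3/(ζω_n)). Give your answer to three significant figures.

From the overshoot, ζ = −ln(OS)/√(π²+ln²(OS)) = 0.217.
From t_p = π/ω_d, ω_d = π/0.260 = 12.1 rad/s, so ω_n = ω_d/√(1−ζ²) = 12.4 rad/s.
t_s ≈ 3/(ζω_n) = 3/(0.217·12.4) = 1.12 s.

t_s ≈ 1.12 s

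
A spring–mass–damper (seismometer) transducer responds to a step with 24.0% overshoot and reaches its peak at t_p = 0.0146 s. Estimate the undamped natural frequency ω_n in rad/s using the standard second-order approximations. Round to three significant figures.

ω_n ≈ 236 rad/s

ζ from %OS: ζ = |ln 0.240|/√(π²+ln²0.240) = 0.414.
From t_p = π/ω_d, ω_d = π/0.0146 = 215 rad/s, so ω_n = ω_d/√(1−ζ²) = 236 rad/s.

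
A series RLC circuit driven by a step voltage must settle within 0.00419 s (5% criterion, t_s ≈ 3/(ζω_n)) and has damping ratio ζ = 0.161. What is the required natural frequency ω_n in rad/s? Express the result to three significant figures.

ω_n ≈ 4450 rad/s

Rearranging t_s ≈ 3/(ζω_n) gives ω_n = 3/(ζ·t_s) = 3/(0.161 × 0.00419) = 4450 rad/s.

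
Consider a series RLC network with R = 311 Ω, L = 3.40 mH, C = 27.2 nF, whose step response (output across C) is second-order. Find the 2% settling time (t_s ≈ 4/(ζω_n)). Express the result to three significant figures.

For a series RLC circuit (capacitor voltage as output), ω_n = 1/√(LC) = 1/√(3.40 mH · 27.2 nF) = 104000 rad/s.
ζ = (R/2)·√(C/L) = (311/2)·√(27.2 nF/3.40 mH) = 0.440.
t_s ≈ 4/(ζω_n) = 0.0000875 s.

t_s ≈ 0.0000875 s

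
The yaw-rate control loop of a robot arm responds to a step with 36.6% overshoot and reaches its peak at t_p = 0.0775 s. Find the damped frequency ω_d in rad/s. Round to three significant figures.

ω_d ≈ 40.5 rad/s

t_p = π/ω_d, so ω_d = π/0.0775 = 40.5 rad/s.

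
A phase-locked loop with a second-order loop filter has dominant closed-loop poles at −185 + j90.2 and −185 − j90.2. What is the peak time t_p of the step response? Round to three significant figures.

t_p = π/ω_d with ω_d = 90.2 (the imaginary part), so t_p = 0.0348 s.

t_p ≈ 0.0348 s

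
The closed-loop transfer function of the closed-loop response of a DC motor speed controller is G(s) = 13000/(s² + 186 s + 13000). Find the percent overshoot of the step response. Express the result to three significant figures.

%OS ≈ 1.19%

ω_n = √13000 = 114 rad/s; ζ = 186/(2·114) = 0.816.
Overshoot: exp(−π·0.816/√(1−0.816²)) = 0.0119, i.e. 1.19%.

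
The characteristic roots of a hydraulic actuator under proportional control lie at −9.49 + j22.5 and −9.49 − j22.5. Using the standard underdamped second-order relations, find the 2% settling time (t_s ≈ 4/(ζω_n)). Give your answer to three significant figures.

t_s ≈ 0.421 s

For poles at −σ ± jω_d, ζω_n = σ = 9.49, so t_s ≈ 4/σ = 0.421 s.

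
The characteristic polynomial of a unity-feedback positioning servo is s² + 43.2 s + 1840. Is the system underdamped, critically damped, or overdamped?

underdamped

a² − 4b = 43.2² − 4·1840 < 0 (complex roots); the system is underdamped.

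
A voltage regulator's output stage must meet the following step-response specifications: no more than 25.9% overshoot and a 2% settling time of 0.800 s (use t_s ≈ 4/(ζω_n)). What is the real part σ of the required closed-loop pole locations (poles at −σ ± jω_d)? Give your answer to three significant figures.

σ ≈ 5.00

The settling-time spec alone fixes σ = ζω_n = 4/t_s = 4/0.800 = 5.00.
(Overshoot then fixes ζ = 0.395 and hence ω_d = σ·√(1−ζ²)/ζ = 11.6 rad/s.)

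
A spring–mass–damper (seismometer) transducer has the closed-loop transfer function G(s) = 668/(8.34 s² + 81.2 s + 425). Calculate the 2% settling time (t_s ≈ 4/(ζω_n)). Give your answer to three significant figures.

t_s ≈ 0.822 s

Dividing through by 8.34: denominator becomes s² + 9.736 s + 50.96.
So ω_n = √50.96 = 7.14 rad/s and ζ = 9.736/(2·7.14) = 0.682.
t_s ≈ 4/(ζω_n) = 0.822 s.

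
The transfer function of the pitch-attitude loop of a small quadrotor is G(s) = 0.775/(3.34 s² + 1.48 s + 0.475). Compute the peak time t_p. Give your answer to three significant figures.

t_p ≈ 10.3 s

Dividing through by 3.34: denominator becomes s² + 0.4431 s + 0.1422.
So ω_n = √0.1422 = 0.377 rad/s and ζ = 0.4431/(2·0.377) = 0.588.
ω_d = 0.377·√(1 − 0.588²) = 0.305 rad/s. t_p = π/ω_d = 10.3 s.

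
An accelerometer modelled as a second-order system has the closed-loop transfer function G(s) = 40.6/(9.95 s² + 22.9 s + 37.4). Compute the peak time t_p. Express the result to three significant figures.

t_p ≈ 2.01 s

Dividing through by 9.95: denominator becomes s² + 2.302 s + 3.759.
So ω_n = √3.759 = 1.94 rad/s and ζ = 2.302/(2·1.94) = 0.594.
The damped frequency ω_d = ω_n√(1−ζ²) = 1.56 rad/s. t_p = π/ω_d = 2.01 s.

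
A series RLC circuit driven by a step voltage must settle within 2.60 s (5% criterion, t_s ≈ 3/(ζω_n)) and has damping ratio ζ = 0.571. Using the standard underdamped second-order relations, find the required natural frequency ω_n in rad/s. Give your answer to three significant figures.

ω_n ≈ 2.02 rad/s

Rearranging t_s ≈ 3/(ζω_n) gives ω_n = 3/(ζ·t_s) = 3/(0.571 × 2.60) = 2.02 rad/s.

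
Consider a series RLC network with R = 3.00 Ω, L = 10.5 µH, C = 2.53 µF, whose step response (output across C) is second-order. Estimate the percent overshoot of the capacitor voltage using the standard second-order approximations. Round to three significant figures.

%OS ≈ 3.28%

For a series RLC circuit (capacitor voltage as output), ω_n = 1/√(LC) = 1/√(10.5 µH · 2.53 µF) = 194000 rad/s.
ζ = (R/2)·√(C/L) = (3.00/2)·√(2.53 µF/10.5 µH) = 0.736.
%OS = 100 e^{−πζ/√(1−ζ²)} with ζ = 0.736 gives 3.28%.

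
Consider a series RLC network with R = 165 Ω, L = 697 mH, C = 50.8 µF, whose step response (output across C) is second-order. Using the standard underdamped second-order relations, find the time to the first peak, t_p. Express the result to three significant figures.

For a series RLC circuit (capacitor voltage as output), ω_n = 1/√(LC) = 1/√(697 mH · 50.8 µF) = 168 rad/s.
ζ = (R/2)·√(C/L) = (165/2)·√(50.8 µF/697 mH) = 0.704.
ω_d = 168·√(1 − 0.704²) = 119 rad/s. t_p = π/ω_d = 0.0263 s.

t_p ≈ 0.0263 s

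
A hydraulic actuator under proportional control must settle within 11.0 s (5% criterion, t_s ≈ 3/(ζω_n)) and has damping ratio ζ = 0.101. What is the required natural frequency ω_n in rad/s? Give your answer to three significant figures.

Rearranging t_s ≈ 3/(ζω_n) gives ω_n = 3/(ζ·t_s) = 3/(0.101 × 11.0) = 2.70 rad/s.

ω_n ≈ 2.70 rad/s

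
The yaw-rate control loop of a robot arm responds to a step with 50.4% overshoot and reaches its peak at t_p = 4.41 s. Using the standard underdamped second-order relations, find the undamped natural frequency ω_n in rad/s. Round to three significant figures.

ω_n ≈ 0.729 rad/s

From the overshoot, ζ = −ln(OS)/√(π²+ln²(OS)) = 0.213.
t_p = π/ω_d ⇒ ω_d = 0.712 rad/s; then ω_n = ω_d/√(1−ζ²) = 0.729 rad/s.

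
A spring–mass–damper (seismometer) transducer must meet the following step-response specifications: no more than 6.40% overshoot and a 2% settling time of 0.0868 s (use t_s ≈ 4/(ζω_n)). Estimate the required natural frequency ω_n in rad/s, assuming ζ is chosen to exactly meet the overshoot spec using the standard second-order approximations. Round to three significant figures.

ζ = −ln(OS)/√(π² + (ln OS)²). With OS = 0.0640, ln OS = −2.749 and ζ = 2.749/4.174 = 0.659.
From t_s ≈ 4/(ζω_n): ω_n = 4/(ζ·t_s) = 4/(0.659·0.0868) = 70.0 rad/s.

ω_n ≈ 70.0 rad/s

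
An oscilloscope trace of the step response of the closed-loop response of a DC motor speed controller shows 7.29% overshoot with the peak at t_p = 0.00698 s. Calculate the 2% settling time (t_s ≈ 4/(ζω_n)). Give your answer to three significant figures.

t_s ≈ 0.0107 s

ζ from %OS: ζ = |ln 0.0729|/√(π²+ln²0.0729) = 0.640.
t_p = π/ω_d ⇒ ω_d = 450 rad/s; then ω_n = ω_d/√(1−ζ²) = 586 rad/s.
t_s ≈ 4/(ζω_n) = 4/(0.640·586) = 0.0107 s.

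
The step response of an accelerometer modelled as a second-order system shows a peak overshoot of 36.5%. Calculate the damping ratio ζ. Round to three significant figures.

Inverting the overshoot relation: ζ = |ln 0.365|/√(π² + ln²0.365) = 0.305.

ζ ≈ 0.305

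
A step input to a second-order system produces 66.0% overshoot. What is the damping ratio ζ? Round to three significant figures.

Inverting the overshoot relation: ζ = |ln 0.660|/√(π² + ln²0.660) = 0.131.

ζ ≈ 0.131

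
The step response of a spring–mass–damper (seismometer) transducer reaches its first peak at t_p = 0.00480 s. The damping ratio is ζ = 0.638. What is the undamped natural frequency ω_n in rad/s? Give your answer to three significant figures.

ω_n ≈ 850 rad/s

Peak time t_p = π/ω_d, so ω_d = π/t_p = π/0.00480 = 654 rad/s.
ω_n = ω_d/√(1−ζ²) = 654/√0.593 = 850 rad/s.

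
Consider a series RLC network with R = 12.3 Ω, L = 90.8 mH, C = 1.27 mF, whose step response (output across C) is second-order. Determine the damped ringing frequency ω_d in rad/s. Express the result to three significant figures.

ω_d ≈ 63.9 rad/s

For a series RLC circuit (capacitor voltage as output), ω_n = 1/√(LC) = 1/√(90.8 mH · 1.27 mF) = 93.1 rad/s.
ζ = (R/2)·√(C/L) = (12.3/2)·√(1.27 mF/90.8 mH) = 0.727.
The damped frequency ω_d = ω_n√(1−ζ²) = 63.9 rad/s.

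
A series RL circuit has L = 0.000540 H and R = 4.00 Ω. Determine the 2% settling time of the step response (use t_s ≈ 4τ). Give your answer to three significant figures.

τ = L/R = 0.000540/4.00 = 0.000135 s.
t_s ≈ 4τ = 0.000540 s.

t_s ≈ 0.000540 s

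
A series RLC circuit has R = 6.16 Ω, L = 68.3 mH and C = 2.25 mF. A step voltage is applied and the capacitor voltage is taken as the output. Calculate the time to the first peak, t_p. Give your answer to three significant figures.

t_p ≈ 0.0470 s

For a series RLC circuit (capacitor voltage as output), ω_n = 1/√(LC) = 1/√(68.3 mH · 2.25 mF) = 80.7 rad/s.
ζ = (R/2)·√(C/L) = (6.16/2)·√(2.25 mF/68.3 mH) = 0.559.
The damped frequency ω_d = ω_n√(1−ζ²) = 66.9 rad/s. t_p = π/ω_d = 0.0470 s.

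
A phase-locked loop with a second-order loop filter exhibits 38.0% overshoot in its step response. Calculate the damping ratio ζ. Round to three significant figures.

ζ ≈ 0.294

From %OS = 100·exp(−πζ/√(1−ζ²)), invert to get ζ = −ln(OS)/√(π² + ln²(OS)) with OS = 0.380.
−ln 0.380 = 0.9676, so ζ = 0.9676/√(π² + 0.9362) = 0.294.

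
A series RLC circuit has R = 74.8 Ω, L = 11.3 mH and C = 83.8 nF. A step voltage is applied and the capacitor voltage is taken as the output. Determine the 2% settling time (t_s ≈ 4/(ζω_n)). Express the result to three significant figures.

For a series RLC circuit (capacitor voltage as output), ω_n = 1/√(LC) = 1/√(11.3 mH · 83.8 nF) = 32500 rad/s.
ζ = (R/2)·√(C/L) = (74.8/2)·√(83.8 nF/11.3 mH) = 0.102.
t_s ≈ 4/(ζω_n) = 0.00121 s.

t_s ≈ 0.00121 s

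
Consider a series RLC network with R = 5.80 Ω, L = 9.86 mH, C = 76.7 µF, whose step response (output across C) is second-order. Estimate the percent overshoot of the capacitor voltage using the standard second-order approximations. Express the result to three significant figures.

%OS ≈ 43.6%

For a series RLC circuit (capacitor voltage as output), ω_n = 1/√(LC) = 1/√(9.86 mH · 76.7 µF) = 1150 rad/s.
ζ = (R/2)·√(C/L) = (5.80/2)·√(76.7 µF/9.86 mH) = 0.256.
%OS = 100·exp(−πζ/√(1−ζ²)) = 43.6%.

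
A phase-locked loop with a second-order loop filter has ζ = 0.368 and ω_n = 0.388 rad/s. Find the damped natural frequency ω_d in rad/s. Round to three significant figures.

ω_d ≈ 0.361 rad/s

ω_d = ω_n√(1−ζ²) = 0.388·√0.865 = 0.361 rad/s.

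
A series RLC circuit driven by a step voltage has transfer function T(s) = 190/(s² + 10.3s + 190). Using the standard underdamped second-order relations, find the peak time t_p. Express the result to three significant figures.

t_p ≈ 0.246 s

Comparing the denominator to s² + 2ζω_n s + ω_n²: ω_n = √190 = 13.8 rad/s, and 2ζω_n = 10.3 so ζ = 10.3/(2·13.8) = 0.374.
The damped frequency ω_d = ω_n√(1−ζ²) = 12.8 rad/s. Then t_p = π/ω_d = 0.246 s.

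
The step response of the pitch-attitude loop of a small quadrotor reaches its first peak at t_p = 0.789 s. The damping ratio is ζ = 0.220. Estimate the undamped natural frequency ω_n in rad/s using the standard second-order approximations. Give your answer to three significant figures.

ω_n ≈ 4.08 rad/s

Peak time t_p = π/ω_d, so ω_d = π/t_p = π/0.789 = 3.98 rad/s.
ω_n = ω_d/√(1−ζ²) = 3.98/√0.952 = 4.08 rad/s.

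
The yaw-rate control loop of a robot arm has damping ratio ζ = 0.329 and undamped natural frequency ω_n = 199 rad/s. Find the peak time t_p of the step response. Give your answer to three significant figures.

The damped frequency is ω_d = ω_n√(1−ζ²) = 199·√(1−0.108) = 188 rad/s.
Peak time t_p = π/ω_d = π/188 = 0.0167 s.

t_p ≈ 0.0167 s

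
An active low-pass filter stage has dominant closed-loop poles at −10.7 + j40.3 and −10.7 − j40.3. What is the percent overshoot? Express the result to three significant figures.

%OS ≈ 43.4%

|pole| = ω_n = √(10.7² + 40.3²) = 41.7 rad/s; ζ = cos θ = σ/ω_n = 0.257.
%OS = 100 e^{−πζ/√(1−ζ²)} with ζ = 0.257 gives 43.4%.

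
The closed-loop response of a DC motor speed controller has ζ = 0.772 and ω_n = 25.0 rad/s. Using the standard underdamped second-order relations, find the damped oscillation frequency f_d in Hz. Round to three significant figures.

f_d ≈ 2.53 Hz

ω_d = ω_n√(1−ζ²) = 25.0·√0.404 = 15.9 rad/s.
f_d = ω_d/(2π) = 2.53 Hz.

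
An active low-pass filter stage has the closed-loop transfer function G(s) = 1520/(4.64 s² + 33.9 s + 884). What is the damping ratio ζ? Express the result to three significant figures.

Dividing through by 4.64: denominator becomes s² + 7.306 s + 190.5.
So ω_n = √190.5 = 13.8 rad/s and ζ = 7.306/(2·13.8) = 0.265.

ζ ≈ 0.265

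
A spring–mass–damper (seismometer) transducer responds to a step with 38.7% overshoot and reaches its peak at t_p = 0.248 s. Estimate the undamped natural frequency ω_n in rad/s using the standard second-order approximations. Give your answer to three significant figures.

ω_n ≈ 13.2 rad/s

The overshoot fixes ζ = −ln(OS)/√(π²+ln²(OS)) = 0.289.
From t_p = π/ω_d, ω_d = π/0.248 = 12.7 rad/s, so ω_n = ω_d/√(1−ζ²) = 13.2 rad/s.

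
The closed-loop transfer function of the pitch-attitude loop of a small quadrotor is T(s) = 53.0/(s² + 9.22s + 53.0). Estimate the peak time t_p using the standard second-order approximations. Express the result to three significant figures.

ω_n = √53.0 = 7.28 rad/s; ζ = 9.22/(2·7.28) = 0.633.
ω_d = 7.28·√(1 − 0.633²) = 5.63 rad/s. Then t_p = π/ω_d = 0.558 s.

t_p ≈ 0.558 s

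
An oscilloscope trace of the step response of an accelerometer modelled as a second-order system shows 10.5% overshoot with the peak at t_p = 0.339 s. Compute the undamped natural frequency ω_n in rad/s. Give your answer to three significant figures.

The overshoot fixes ζ = −ln(OS)/√(π²+ln²(OS)) = 0.583.
t_p = π/ω_d ⇒ ω_d = 9.27 rad/s; then ω_n = ω_d/√(1−ζ²) = 11.4 rad/s.

ω_n ≈ 11.4 rad/s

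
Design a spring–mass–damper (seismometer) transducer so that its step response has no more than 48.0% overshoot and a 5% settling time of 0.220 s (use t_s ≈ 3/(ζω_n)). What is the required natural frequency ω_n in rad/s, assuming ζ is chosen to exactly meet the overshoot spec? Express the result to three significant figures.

ω_n ≈ 59.9 rad/s

Inverting the overshoot relation: ζ = |ln 0.480|/√(π² + ln²0.480) = 0.228.
Then ω_n = 3/(ζ t_s) = 3/(0.228 × 0.220) = 59.9 rad/s.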